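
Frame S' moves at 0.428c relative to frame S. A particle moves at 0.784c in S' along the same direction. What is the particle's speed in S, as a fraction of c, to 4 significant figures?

Relativistic velocity addition: u = (u' + v)/(1 + u'v/c²)
= (0.784 + 0.428)/(1 + 0.784×0.428) = 1.212/1.33555 = 0.9075

u ≈ 0.9075c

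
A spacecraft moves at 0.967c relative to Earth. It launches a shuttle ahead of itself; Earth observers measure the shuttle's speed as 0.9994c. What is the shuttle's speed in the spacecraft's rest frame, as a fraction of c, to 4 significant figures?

u' ≈ 0.9649c

Inverse velocity addition: u' = (u − v)/(1 − uv/c²)
= (0.9994 − 0.967)/(1 − 0.9994×0.967) = 0.03240/0.0335802 = 0.9649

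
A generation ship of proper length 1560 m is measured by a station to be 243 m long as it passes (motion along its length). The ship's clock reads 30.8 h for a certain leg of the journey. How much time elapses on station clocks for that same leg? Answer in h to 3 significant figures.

Δt ≈ 198 h

Length contraction ⇒ γ = L₀/L = 1560/243 = 6.4198
Time dilation: Δt = γτ₀ = 6.4198 × 30.8 h = 198 h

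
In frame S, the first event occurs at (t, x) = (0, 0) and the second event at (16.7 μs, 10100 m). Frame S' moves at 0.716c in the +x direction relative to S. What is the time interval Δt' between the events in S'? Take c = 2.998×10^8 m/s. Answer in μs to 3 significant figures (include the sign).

Δt' ≈ -10.6 μs

γ = 1/√(1 − 0.716²) = 1.4325
Δt' = γ(Δt − vΔx/c²) = 1.4325 × (16.7 μs − 0.716×10100 m / (2.998×10^8 m/s))
= 1.4325 × (-7.4214 μs) = -10.6 μs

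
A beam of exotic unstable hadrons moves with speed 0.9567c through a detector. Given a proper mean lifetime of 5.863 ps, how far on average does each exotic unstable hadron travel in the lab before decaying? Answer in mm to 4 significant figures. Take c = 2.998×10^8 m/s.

d ≈ 5.777 mm

γ = 1/√(1 − 0.9567²) = 3.43553
Dilated lifetime: Δt = γτ₀ = 3.43553 × 5.863 ps = 20.1425 ps
d = vΔt = 0.9567c × 20.1425 ps = 2.86819×10^8 m/s × 2.01425×10^-11 s = 5.777 mm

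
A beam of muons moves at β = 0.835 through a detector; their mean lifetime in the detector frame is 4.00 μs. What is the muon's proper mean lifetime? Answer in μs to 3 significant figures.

γ = 1/√(1 − 0.835²) = 1.8174
Proper time: τ₀ = Δt/γ = 4.00/1.8174 = 2.20 μs

τ₀ ≈ 2.20 μs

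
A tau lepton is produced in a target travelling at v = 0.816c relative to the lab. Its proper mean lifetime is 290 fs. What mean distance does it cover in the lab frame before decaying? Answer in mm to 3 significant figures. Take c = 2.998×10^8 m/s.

γ = 1/√(1 − 0.816²) = 1.7299
Dilated lifetime: Δt = γτ₀ = 1.7299 × 290 fs = 501.69 fs
d = vΔt = 0.816c × 501.69 fs = 2.4464×10^8 m/s × 5.0169×10^-13 s = 0.123 mm

d ≈ 0.123 mm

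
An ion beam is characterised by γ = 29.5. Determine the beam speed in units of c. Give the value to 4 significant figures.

β = √(1 − 1/γ²) = √(1 − 1/29.5²) = √(0.998851) = 0.9994

β ≈ 0.9994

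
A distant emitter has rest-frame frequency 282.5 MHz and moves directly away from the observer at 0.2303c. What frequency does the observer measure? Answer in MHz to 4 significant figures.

f_obs ≈ 223.4 MHz

Relativistic Doppler: f_obs = f_src √((1−β)/(1+β))
= 282.5 × √(0.769700/1.23030) = 282.5 × 0.790961 = 223.4 MHz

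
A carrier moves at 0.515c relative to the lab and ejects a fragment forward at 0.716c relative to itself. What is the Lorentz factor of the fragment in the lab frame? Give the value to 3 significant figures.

γ ≈ 2.29

u_lab = (0.716 + 0.515)/(1 + 0.716×0.515) = 1.231/1.36874 = 0.899367
γ = 1/√(1 − 0.899367²) = 2.29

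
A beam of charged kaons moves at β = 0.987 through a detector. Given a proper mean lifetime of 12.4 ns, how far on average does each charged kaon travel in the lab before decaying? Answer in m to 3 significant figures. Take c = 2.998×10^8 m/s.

d ≈ 22.8 m

γ = 1/√(1 − 0.987²) = 6.2220
Dilated lifetime: Δt = γτ₀ = 6.2220 × 12.4 ns = 77.153 ns
d = vΔt = 0.987c × 77.153 ns = 2.9590×10^8 m/s × 7.7153×10^-8 s = 22.8 m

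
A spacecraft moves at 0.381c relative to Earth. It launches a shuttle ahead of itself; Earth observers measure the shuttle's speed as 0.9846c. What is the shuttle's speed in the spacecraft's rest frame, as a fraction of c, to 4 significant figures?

u' ≈ 0.9660c

Inverse velocity addition: u' = (u − v)/(1 − uv/c²)
= (0.9846 − 0.381)/(1 − 0.9846×0.381) = 0.6036/0.624867 = 0.9660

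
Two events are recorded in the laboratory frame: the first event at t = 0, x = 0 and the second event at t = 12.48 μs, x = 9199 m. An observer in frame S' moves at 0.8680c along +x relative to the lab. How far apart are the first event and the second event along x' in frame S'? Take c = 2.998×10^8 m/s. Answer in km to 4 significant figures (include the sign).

Δx' ≈ 11.99 km

γ = 1/√(1 − 0.8680²) = 2.01384
Δx' = γ(Δx − vΔt) = 2.01384 × (9199 m − 0.8680×(2.998×10^8 m/s)×12.48×10^-6 s)
= 2.01384 × (5951.37 m) = 11.99 km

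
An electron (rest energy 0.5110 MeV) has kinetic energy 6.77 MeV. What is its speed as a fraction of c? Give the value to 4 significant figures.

γ = 1 + K/(m₀c²) = 1 + 6.77/0.5110 = 14.2485
β = √(1 − 1/γ²) = 0.9975

β ≈ 0.9975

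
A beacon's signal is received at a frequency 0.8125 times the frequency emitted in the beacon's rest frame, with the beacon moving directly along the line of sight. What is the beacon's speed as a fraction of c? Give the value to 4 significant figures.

f_obs/f_src = √((1−β)/(1+β)) = 0.8125  ⇒  (1−β)/(1+β) = 0.660156
β = |1 − D²|/(1 + D²) = |1 − 0.660156|/(1 + 0.660156) = 0.2047

β ≈ 0.2047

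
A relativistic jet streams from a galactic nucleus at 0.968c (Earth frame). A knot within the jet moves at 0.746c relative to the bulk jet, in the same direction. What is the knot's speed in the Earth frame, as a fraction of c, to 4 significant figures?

u ≈ 0.9953c

Relativistic velocity addition: u = (u' + v)/(1 + u'v/c²)
= (0.746 + 0.968)/(1 + 0.746×0.968) = 1.714/1.72213 = 0.9953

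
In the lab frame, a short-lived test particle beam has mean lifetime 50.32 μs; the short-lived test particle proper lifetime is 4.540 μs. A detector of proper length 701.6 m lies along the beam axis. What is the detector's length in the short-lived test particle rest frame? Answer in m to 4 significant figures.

L ≈ 63.30 m

Time dilation ⇒ γ = Δt/τ₀ = 50.32/4.540 = 11.0837
Length contraction: L = L₀/γ = 701.6/11.0837 = 63.30 m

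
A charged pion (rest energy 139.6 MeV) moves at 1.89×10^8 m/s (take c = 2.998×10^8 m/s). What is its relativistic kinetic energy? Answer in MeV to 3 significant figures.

β = v/c = 1.89×10^8 / 2.998×10^8 = 0.63042
γ = 1/√(1 − 0.63042²) = 1.2882
K = (γ − 1)m₀c² = (1.2882 − 1) × 139.6 MeV = 0.28824 × 139.6 MeV = 40.2 MeV

K ≈ 40.2 MeV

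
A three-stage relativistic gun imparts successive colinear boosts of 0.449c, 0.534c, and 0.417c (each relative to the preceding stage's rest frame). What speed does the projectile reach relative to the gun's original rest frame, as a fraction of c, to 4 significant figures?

Compose boost 2: (0.534 + 0.449)/(1 + 0.534×0.449) = 0.9830/1.23977 = 0.792892
Compose boost 3: (0.417 + 0.792892)/(1 + 0.417×0.792892) = 1.20989/1.33064 = 0.9093

u ≈ 0.9093c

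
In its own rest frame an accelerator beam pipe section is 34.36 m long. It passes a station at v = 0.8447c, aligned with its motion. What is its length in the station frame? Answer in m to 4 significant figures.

γ = 1/√(1 − 0.8447²) = 1.86832
Length contraction: L = L₀/γ = 34.36/1.86832 = 18.39 m

L ≈ 18.39 m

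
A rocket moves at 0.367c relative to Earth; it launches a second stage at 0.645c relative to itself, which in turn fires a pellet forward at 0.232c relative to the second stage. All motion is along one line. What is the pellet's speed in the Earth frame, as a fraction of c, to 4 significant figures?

u ≈ 0.8827c

Compose boost 2: (0.645 + 0.367)/(1 + 0.645×0.367) = 1.012/1.23672 = 0.818297
Compose boost 3: (0.232 + 0.818297)/(1 + 0.232×0.818297) = 1.05030/1.18984 = 0.8827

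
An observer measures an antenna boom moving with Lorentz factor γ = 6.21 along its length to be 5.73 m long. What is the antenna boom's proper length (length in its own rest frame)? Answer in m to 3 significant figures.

γ = 6.21 (given)
L₀ = γL = 6.21 × 5.73 = 35.6 m

L₀ ≈ 35.6 m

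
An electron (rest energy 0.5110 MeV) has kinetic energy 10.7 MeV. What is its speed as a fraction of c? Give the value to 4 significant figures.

β ≈ 0.9990

γ = 1 + K/(m₀c²) = 1 + 10.7/0.5110 = 21.9393
β = √(1 − 1/γ²) = 0.9990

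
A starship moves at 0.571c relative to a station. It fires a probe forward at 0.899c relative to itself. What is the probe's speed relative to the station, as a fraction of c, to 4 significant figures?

u ≈ 0.9714c

Relativistic velocity addition: u = (u' + v)/(1 + u'v/c²)
= (0.899 + 0.571)/(1 + 0.899×0.571) = 1.470/1.51333 = 0.9714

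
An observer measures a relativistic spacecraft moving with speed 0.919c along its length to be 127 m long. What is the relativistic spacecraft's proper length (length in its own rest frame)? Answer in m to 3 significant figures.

L₀ ≈ 322 m

γ = 1/√(1 − 0.919²) = 2.5364
L₀ = γL = 2.5364 × 127 = 322 m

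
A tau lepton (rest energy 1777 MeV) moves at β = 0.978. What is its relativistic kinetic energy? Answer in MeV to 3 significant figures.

γ = 1/√(1 − 0.978²) = 4.7938
K = (γ − 1)m₀c² = (4.7938 − 1) × 1777 MeV = 3.7938 × 1777 MeV = 6740 MeV

K ≈ 6740 MeV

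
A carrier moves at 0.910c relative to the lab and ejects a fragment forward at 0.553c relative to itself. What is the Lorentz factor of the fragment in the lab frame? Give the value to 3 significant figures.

u_lab = (0.553 + 0.910)/(1 + 0.553×0.910) = 1.463/1.50323 = 0.973238
γ = 1/√(1 − 0.973238²) = 4.35

γ ≈ 4.35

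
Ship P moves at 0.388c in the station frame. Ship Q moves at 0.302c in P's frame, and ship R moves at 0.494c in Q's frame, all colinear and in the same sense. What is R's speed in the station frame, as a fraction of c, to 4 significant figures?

Compose boost 2: (0.302 + 0.388)/(1 + 0.302×0.388) = 0.6900/1.11718 = 0.617629
Compose boost 3: (0.494 + 0.617629)/(1 + 0.494×0.617629) = 1.11163/1.30511 = 0.8518

u ≈ 0.8518c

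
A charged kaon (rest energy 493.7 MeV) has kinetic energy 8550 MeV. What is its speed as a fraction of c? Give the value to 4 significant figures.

β ≈ 0.9985

γ = 1 + K/(m₀c²) = 1 + 8550/493.7 = 18.3182
β = √(1 − 1/γ²) = 0.9985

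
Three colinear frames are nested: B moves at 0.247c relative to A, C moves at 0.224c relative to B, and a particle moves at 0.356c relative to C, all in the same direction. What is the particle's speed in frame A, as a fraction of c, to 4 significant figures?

u ≈ 0.6923c

Compose boost 2: (0.224 + 0.247)/(1 + 0.224×0.247) = 0.4710/1.05533 = 0.446307
Compose boost 3: (0.356 + 0.446307)/(1 + 0.356×0.446307) = 0.802307/1.15889 = 0.6923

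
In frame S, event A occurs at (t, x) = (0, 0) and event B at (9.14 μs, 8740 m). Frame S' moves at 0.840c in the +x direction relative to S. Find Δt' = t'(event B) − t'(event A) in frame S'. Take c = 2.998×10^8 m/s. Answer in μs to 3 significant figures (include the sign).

Δt' ≈ -28.3 μs

γ = 1/√(1 − 0.840²) = 1.8430
Δt' = γ(Δt − vΔx/c²) = 1.8430 × (9.14 μs − 0.840×8740 m / (2.998×10^8 m/s))
= 1.8430 × (-15.348 μs) = -28.3 μs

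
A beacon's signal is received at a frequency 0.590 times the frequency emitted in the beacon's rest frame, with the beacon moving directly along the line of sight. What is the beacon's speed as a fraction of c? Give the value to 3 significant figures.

f_obs/f_src = √((1−β)/(1+β)) = 0.590  ⇒  (1−β)/(1+β) = 0.34810
β = |1 − D²|/(1 + D²) = |1 − 0.34810|/(1 + 0.34810) = 0.484

β ≈ 0.484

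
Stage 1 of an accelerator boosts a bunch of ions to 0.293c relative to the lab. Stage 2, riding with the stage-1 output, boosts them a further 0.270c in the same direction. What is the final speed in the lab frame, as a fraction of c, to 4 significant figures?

u ≈ 0.5217c

Compose boost 2: (0.270 + 0.293)/(1 + 0.270×0.293) = 0.5630/1.07911 = 0.5217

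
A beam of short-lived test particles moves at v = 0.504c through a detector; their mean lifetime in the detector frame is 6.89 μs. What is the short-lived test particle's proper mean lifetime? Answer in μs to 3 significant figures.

τ₀ ≈ 5.95 μs

γ = 1/√(1 − 0.504²) = 1.1578
Proper time: τ₀ = Δt/γ = 6.89/1.1578 = 5.95 μs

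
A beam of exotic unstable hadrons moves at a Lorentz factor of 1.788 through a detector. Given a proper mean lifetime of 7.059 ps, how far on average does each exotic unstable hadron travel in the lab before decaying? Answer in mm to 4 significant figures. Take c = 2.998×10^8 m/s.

d ≈ 3.137 mm

β = √(1 − 1/γ²) = √(1 − 1/1.788²) = 0.828976
Dilated lifetime: Δt = γτ₀ = 1.788 × 7.059 ps = 12.6215 ps
d = vΔt = 0.828976c × 12.6215 ps = 2.48527×10^8 m/s × 1.26215×10^-11 s = 3.137 mm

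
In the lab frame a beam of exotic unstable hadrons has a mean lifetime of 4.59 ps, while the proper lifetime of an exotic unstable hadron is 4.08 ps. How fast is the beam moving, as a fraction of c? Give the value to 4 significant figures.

β ≈ 0.4581

γ = Δt/τ₀ = 4.59/4.08 = 1.12500
β = √(1 − 1/γ²) = √(1 − 1/1.12500²) = 0.4581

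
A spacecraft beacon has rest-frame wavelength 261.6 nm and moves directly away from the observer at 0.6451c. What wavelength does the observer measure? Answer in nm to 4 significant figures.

Relativistic Doppler: λ_obs = λ_src √((1+β)/(1−β))
= 261.6 × √(1.64510/0.354900) = 261.6 × 2.15300 = 563.2 nm

λ_obs ≈ 563.2 nm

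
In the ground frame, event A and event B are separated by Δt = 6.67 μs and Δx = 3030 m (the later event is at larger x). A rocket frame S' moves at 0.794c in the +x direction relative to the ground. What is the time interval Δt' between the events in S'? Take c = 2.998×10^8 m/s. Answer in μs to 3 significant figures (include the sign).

Δt' ≈ -2.23 μs

γ = 1/√(1 − 0.794²) = 1.6450
Δt' = γ(Δt − vΔx/c²) = 1.6450 × (6.67 μs − 0.794×3030 m / (2.998×10^8 m/s))
= 1.6450 × (-1.3547 μs) = -2.23 μs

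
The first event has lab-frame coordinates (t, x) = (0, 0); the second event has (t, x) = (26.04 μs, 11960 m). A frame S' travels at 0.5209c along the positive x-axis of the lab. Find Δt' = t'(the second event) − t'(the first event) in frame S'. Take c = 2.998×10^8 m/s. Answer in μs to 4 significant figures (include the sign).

γ = 1/√(1 − 0.5209²) = 1.17148
Δt' = γ(Δt − vΔx/c²) = 1.17148 × (26.04 μs − 0.5209×11960 m / (2.998×10^8 m/s))
= 1.17148 × (5.25960 μs) = 6.162 μs

Δt' ≈ 6.162 μs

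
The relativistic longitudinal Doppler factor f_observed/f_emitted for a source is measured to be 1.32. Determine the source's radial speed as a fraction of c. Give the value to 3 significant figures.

β ≈ 0.271

f_obs/f_src = √((1+β)/(1−β)) = 1.32  ⇒  (1+β)/(1−β) = 1.7424
β = |1 − D²|/(1 + D²) = |1 − 1.7424|/(1 + 1.7424) = 0.271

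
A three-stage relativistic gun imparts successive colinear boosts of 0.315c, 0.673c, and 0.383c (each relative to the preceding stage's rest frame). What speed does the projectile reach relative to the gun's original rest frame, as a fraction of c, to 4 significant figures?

u ≈ 0.9131c

Compose boost 2: (0.673 + 0.315)/(1 + 0.673×0.315) = 0.9880/1.21199 = 0.815185
Compose boost 3: (0.383 + 0.815185)/(1 + 0.383×0.815185) = 1.19818/1.31222 = 0.9131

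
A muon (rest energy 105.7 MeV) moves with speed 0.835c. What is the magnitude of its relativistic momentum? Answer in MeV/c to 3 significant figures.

γ = 1/√(1 − 0.835²) = 1.8174
p = γβm₀c = 1.8174 × 0.835 × 105.7 MeV/c = 160 MeV/c

p ≈ 160 MeV/c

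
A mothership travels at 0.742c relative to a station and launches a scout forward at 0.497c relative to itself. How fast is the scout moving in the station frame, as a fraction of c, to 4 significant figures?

u ≈ 0.9052c

Compose boost 2: (0.497 + 0.742)/(1 + 0.497×0.742) = 1.239/1.36877 = 0.9052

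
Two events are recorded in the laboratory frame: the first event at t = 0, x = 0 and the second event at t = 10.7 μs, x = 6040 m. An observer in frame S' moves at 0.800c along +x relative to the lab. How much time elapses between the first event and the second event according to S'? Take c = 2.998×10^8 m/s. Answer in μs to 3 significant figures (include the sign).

Δt' ≈ -9.03 μs

γ = 1/√(1 − 0.800²) = 1.6667
Δt' = γ(Δt − vΔx/c²) = 1.6667 × (10.7 μs − 0.800×6040 m / (2.998×10^8 m/s))
= 1.6667 × (-5.4174 μs) = -9.03 μs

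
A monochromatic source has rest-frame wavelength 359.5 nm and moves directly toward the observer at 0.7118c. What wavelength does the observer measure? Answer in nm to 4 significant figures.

λ_obs ≈ 147.5 nm

Relativistic Doppler: λ_obs = λ_src √((1−β)/(1+β))
= 359.5 × √(0.288200/1.71180) = 359.5 × 0.410318 = 147.5 nm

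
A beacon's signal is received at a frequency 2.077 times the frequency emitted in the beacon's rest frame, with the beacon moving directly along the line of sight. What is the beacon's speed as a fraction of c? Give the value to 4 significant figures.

f_obs/f_src = √((1+β)/(1−β)) = 2.077  ⇒  (1+β)/(1−β) = 4.31393
β = |1 − D²|/(1 + D²) = |1 − 4.31393|/(1 + 4.31393) = 0.6236

β ≈ 0.6236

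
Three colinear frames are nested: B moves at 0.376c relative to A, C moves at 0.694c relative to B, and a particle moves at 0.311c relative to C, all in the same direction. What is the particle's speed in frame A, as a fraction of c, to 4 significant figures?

u ≈ 0.9175c

Compose boost 2: (0.694 + 0.376)/(1 + 0.694×0.376) = 1.070/1.26094 = 0.848571
Compose boost 3: (0.311 + 0.848571)/(1 + 0.311×0.848571) = 1.15957/1.26391 = 0.9175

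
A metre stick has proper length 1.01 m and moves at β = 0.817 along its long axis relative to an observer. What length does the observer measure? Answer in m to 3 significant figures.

γ = 1/√(1 − 0.817²) = 1.7342
Length contraction: L = L₀/γ = 1.01/1.7342 = 0.582 m

L ≈ 0.582 m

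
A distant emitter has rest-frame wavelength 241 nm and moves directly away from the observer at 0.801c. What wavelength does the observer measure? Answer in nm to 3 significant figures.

λ_obs ≈ 725 nm

Relativistic Doppler: λ_obs = λ_src √((1+β)/(1−β))
= 241 × √(1.8010/0.19900) = 241 × 3.0084 = 725 nm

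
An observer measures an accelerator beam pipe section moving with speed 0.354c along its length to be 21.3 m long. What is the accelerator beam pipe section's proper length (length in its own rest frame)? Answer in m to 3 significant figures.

γ = 1/√(1 − 0.354²) = 1.0692
L₀ = γL = 1.0692 × 21.3 = 22.8 m

L₀ ≈ 22.8 m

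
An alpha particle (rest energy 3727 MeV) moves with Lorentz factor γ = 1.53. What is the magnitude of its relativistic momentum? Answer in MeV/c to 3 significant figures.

p ≈ 4320 MeV/c

β = √(1 − 1/γ²) = √(1 − 1/1.53²) = 0.75684
p = γβm₀c = 1.53 × 0.75684 × 3727 MeV/c = 4320 MeV/c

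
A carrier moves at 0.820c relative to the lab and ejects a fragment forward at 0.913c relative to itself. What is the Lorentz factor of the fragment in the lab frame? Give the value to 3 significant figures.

γ ≈ 7.49

u_lab = (0.913 + 0.820)/(1 + 0.913×0.820) = 1.733/1.74866 = 0.991045
γ = 1/√(1 − 0.991045²) = 7.49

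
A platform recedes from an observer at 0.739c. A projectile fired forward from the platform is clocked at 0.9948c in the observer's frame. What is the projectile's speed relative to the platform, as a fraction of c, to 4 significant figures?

u' ≈ 0.9659c

Inverse velocity addition: u' = (u − v)/(1 − uv/c²)
= (0.9948 − 0.739)/(1 − 0.9948×0.739) = 0.2558/0.264843 = 0.9659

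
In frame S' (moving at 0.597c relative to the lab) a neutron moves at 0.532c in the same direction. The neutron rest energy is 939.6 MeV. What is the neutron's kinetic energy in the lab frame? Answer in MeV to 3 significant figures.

u_lab = (0.532 + 0.597)/(1 + 0.532×0.597) = 0.856858
γ = 1/√(1 − 0.856858²) = 1.9397
K = (γ − 1)m₀c² = (1.9397 − 1) × 939.6 = 0.93967 × 939.6 = 883 MeV

K ≈ 883 MeV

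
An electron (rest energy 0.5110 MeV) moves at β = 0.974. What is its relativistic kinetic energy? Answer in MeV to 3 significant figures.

K ≈ 1.74 MeV

γ = 1/√(1 − 0.974²) = 4.4141
K = (γ − 1)m₀c² = (4.4141 − 1) × 0.5110 MeV = 3.4141 × 0.5110 MeV = 1.74 MeV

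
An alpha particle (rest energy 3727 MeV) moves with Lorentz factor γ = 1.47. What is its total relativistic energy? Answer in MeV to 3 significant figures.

E ≈ 5480 MeV

γ = 1.47 (given)
E = γm₀c² = 1.47 × 3727 MeV = 5480 MeV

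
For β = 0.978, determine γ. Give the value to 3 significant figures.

γ = 1/√(1 − β²) = 1/√(1 − 0.978²) = 1/√(0.043516) = 4.79

γ ≈ 4.79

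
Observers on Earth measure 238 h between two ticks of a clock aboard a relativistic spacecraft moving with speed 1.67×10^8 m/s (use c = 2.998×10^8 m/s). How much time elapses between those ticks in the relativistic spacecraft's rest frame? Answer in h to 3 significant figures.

τ₀ ≈ 198 h

β = v/c = 1.67×10^8 / 2.998×10^8 = 0.55704
γ = 1/√(1 − 0.55704²) = 1.2041
Proper time: τ₀ = Δt/γ = 238/1.2041 = 198 h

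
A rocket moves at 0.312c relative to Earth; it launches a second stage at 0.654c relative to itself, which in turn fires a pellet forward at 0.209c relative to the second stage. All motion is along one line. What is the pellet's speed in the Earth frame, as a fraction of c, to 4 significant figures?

u ≈ 0.8661c

Compose boost 2: (0.654 + 0.312)/(1 + 0.654×0.312) = 0.9660/1.20405 = 0.802294
Compose boost 3: (0.209 + 0.802294)/(1 + 0.209×0.802294) = 1.01129/1.16768 = 0.8661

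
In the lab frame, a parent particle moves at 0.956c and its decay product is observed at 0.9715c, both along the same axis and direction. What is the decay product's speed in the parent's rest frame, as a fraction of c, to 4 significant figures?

Inverse velocity addition: u' = (u − v)/(1 − uv/c²)
= (0.9715 − 0.956)/(1 − 0.9715×0.956) = 0.01550/0.0712460 = 0.2176

u' ≈ 0.2176c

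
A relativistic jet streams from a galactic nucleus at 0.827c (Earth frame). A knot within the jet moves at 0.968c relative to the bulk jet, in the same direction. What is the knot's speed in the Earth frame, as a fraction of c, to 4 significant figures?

u ≈ 0.9969c

Relativistic velocity addition: u = (u' + v)/(1 + u'v/c²)
= (0.968 + 0.827)/(1 + 0.968×0.827) = 1.795/1.80054 = 0.9969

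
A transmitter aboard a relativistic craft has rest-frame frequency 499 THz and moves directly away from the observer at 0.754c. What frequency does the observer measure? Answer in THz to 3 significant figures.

Relativistic Doppler: f_obs = f_src √((1−β)/(1+β))
= 499 × √(0.24600/1.7540) = 499 × 0.37450 = 187 THz

f_obs ≈ 187 THz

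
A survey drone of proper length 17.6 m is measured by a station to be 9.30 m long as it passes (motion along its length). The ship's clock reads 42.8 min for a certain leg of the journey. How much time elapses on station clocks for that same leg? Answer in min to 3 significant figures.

Δt ≈ 81.0 min

Length contraction ⇒ γ = L₀/L = 17.6/9.30 = 1.8925
Time dilation: Δt = γτ₀ = 1.8925 × 42.8 min = 81.0 min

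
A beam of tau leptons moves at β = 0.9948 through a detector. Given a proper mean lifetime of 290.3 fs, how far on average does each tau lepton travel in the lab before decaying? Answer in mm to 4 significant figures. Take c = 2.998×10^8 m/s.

d ≈ 0.8501 mm

γ = 1/√(1 − 0.9948²) = 9.81858
Dilated lifetime: Δt = γτ₀ = 9.81858 × 290.3 fs = 2850.33 fs
d = vΔt = 0.9948c × 2850.33 fs = 2.98241×10^8 m/s × 2.85033×10^-12 s = 0.8501 mm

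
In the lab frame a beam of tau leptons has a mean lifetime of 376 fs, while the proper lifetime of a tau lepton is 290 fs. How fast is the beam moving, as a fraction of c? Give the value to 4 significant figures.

γ = Δt/τ₀ = 376/290 = 1.29655
β = √(1 − 1/γ²) = √(1 − 1/1.29655²) = 0.6365

β ≈ 0.6365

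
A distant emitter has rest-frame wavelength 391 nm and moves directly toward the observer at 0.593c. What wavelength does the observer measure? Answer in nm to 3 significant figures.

λ_obs ≈ 198 nm

Relativistic Doppler: λ_obs = λ_src √((1−β)/(1+β))
= 391 × √(0.40700/1.5930) = 391 × 0.50546 = 198 nm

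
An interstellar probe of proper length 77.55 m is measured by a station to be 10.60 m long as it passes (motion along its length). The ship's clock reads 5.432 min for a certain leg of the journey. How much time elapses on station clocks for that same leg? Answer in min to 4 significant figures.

Length contraction ⇒ γ = L₀/L = 77.55/10.60 = 7.31604
Time dilation: Δt = γτ₀ = 7.31604 × 5.432 min = 39.74 min

Δt ≈ 39.74 min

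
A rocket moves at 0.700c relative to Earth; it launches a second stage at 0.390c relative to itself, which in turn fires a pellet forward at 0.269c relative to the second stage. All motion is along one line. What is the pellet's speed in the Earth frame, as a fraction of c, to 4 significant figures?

u ≈ 0.9146c

Compose boost 2: (0.390 + 0.700)/(1 + 0.390×0.700) = 1.090/1.27300 = 0.856245
Compose boost 3: (0.269 + 0.856245)/(1 + 0.269×0.856245) = 1.12525/1.23033 = 0.9146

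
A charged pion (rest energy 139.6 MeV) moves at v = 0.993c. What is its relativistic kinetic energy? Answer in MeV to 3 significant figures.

K ≈ 1040 MeV

γ = 1/√(1 − 0.993²) = 8.4664
K = (γ − 1)m₀c² = (8.4664 − 1) × 139.6 MeV = 7.4664 × 139.6 MeV = 1040 MeV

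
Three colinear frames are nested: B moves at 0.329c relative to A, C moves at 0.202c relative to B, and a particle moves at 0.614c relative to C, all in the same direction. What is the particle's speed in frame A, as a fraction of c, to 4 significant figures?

Compose boost 2: (0.202 + 0.329)/(1 + 0.202×0.329) = 0.5310/1.06646 = 0.497910
Compose boost 3: (0.614 + 0.497910)/(1 + 0.614×0.497910) = 1.11191/1.30572 = 0.8516

u ≈ 0.8516c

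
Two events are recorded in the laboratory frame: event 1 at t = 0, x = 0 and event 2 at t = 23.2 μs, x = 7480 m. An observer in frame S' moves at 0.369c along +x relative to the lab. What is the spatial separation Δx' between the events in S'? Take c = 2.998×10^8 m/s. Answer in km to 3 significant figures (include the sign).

γ = 1/√(1 − 0.369²) = 1.0759
Δx' = γ(Δx − vΔt) = 1.0759 × (7480 m − 0.369×(2.998×10^8 m/s)×23.2×10^-6 s)
= 1.0759 × (4913.5 m) = 5.29 km

Δx' ≈ 5.29 km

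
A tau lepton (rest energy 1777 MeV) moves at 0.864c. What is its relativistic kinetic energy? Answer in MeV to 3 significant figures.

K ≈ 1750 MeV

γ = 1/√(1 − 0.864²) = 1.9861
K = (γ − 1)m₀c² = (1.9861 − 1) × 1777 MeV = 0.98613 × 1777 MeV = 1750 MeV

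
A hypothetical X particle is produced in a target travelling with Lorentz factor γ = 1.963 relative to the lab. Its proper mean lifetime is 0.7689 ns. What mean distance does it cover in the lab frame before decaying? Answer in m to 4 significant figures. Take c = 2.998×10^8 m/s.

d ≈ 0.3894 m

β = √(1 − 1/γ²) = √(1 − 1/1.963²) = 0.860515
Dilated lifetime: Δt = γτ₀ = 1.963 × 0.7689 ns = 1.50935 ns
d = vΔt = 0.860515c × 1.50935 ns = 2.57983×10^8 m/s × 1.50935×10^-9 s = 0.3894 m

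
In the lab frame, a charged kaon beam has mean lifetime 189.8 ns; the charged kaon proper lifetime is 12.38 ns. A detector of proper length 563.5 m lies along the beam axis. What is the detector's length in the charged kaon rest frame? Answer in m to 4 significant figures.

L ≈ 36.76 m

Time dilation ⇒ γ = Δt/τ₀ = 189.8/12.38 = 15.3312
Length contraction: L = L₀/γ = 563.5/15.3312 = 36.76 m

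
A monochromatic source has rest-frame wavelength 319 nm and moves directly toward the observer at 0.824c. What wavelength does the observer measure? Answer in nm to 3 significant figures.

Relativistic Doppler: λ_obs = λ_src √((1−β)/(1+β))
= 319 × √(0.17600/1.8240) = 319 × 0.31063 = 99.1 nm

λ_obs ≈ 99.1 nm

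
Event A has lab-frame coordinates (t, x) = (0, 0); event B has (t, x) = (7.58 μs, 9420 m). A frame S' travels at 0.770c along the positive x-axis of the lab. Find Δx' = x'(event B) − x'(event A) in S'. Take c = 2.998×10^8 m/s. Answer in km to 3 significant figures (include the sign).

γ = 1/√(1 − 0.770²) = 1.5673
Δx' = γ(Δx − vΔt) = 1.5673 × (9420 m − 0.770×(2.998×10^8 m/s)×7.58×10^-6 s)
= 1.5673 × (7670.2 m) = 12.0 km

Δx' ≈ 12.0 km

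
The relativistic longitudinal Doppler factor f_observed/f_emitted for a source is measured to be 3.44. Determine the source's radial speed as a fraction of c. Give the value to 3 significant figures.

f_obs/f_src = √((1+β)/(1−β)) = 3.44  ⇒  (1+β)/(1−β) = 11.834
β = |1 − D²|/(1 + D²) = |1 − 11.834|/(1 + 11.834) = 0.844

β ≈ 0.844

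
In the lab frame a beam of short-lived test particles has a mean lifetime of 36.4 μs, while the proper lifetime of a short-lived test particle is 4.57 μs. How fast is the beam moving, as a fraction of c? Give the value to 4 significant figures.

β ≈ 0.9921

γ = Δt/τ₀ = 36.4/4.57 = 7.96499
β = √(1 − 1/γ²) = √(1 − 1/7.96499²) = 0.9921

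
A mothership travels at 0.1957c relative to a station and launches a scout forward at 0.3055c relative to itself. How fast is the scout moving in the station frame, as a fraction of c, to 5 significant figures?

u ≈ 0.47293c

Compose boost 2: (0.3055 + 0.1957)/(1 + 0.3055×0.1957) = 0.50120/1.059786 = 0.47293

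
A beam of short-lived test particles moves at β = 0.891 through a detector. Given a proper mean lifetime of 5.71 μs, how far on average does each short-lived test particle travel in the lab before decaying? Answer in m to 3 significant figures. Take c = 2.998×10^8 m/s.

d ≈ 3360 m

γ = 1/√(1 − 0.891²) = 2.2026
Dilated lifetime: Δt = γτ₀ = 2.2026 × 5.71 μs = 12.577 μs
d = vΔt = 0.891c × 12.577 μs = 2.6712×10^8 m/s × 1.2577×10^-5 s = 3360 m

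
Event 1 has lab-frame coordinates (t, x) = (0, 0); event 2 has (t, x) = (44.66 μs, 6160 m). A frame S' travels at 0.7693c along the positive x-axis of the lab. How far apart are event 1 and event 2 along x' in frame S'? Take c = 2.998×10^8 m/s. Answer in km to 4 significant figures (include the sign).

γ = 1/√(1 − 0.7693²) = 1.56522
Δx' = γ(Δx − vΔt) = 1.56522 × (6160 m − 0.7693×(2.998×10^8 m/s)×44.66×10^-6 s)
= 1.56522 × (-4140.21 m) = -6.480 km

Δx' ≈ -6.480 km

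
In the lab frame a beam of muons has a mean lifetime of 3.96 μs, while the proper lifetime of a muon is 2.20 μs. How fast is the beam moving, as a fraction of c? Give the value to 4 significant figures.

γ = Δt/τ₀ = 3.96/2.20 = 1.80000
β = √(1 − 1/γ²) = √(1 − 1/1.80000²) = 0.8315

β ≈ 0.8315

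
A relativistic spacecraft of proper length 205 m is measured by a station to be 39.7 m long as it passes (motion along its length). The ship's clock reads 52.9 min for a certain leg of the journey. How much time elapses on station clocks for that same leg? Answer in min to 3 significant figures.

Length contraction ⇒ γ = L₀/L = 205/39.7 = 5.1637
Time dilation: Δt = γτ₀ = 5.1637 × 52.9 min = 273 min

Δt ≈ 273 min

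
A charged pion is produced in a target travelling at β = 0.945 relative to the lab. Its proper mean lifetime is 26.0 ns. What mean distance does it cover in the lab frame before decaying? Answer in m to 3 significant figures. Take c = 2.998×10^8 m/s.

γ = 1/√(1 − 0.945²) = 3.0574
Dilated lifetime: Δt = γτ₀ = 3.0574 × 26.0 ns = 79.494 ns
d = vΔt = 0.945c × 79.494 ns = 2.8331×10^8 m/s × 7.9494×10^-8 s = 22.5 m

d ≈ 22.5 m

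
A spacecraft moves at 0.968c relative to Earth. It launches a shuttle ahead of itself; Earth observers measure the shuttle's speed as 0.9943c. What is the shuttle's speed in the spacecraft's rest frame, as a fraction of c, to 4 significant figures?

Inverse velocity addition: u' = (u − v)/(1 − uv/c²)
= (0.9943 − 0.968)/(1 − 0.9943×0.968) = 0.02630/0.0375176 = 0.7010

u' ≈ 0.7010c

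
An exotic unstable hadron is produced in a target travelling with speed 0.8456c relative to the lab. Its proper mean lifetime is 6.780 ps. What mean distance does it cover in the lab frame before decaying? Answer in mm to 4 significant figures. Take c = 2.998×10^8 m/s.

d ≈ 3.220 mm

γ = 1/√(1 − 0.8456²) = 1.87330
Dilated lifetime: Δt = γτ₀ = 1.87330 × 6.780 ps = 12.7010 ps
d = vΔt = 0.8456c × 12.7010 ps = 2.53511×10^8 m/s × 1.27010×10^-11 s = 3.220 mm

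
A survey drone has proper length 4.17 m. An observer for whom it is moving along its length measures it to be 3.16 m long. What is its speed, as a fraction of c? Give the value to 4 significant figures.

β ≈ 0.6525

γ = L₀/L = 4.17/3.16 = 1.31962
β = √(1 − 1/γ²) = 0.6525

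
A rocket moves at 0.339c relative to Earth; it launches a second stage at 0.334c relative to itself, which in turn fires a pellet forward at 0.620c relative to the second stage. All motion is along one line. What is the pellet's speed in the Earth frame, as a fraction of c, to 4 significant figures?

Compose boost 2: (0.334 + 0.339)/(1 + 0.334×0.339) = 0.6730/1.11323 = 0.604549
Compose boost 3: (0.620 + 0.604549)/(1 + 0.620×0.604549) = 1.22455/1.37482 = 0.8907

u ≈ 0.8907c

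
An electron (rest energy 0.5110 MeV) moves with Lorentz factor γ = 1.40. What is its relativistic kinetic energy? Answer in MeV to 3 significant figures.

K ≈ 0.204 MeV

γ = 1.40 (given)
K = (γ − 1)m₀c² = (1.40 − 1) × 0.5110 MeV = 0.40000 × 0.5110 MeV = 0.204 MeV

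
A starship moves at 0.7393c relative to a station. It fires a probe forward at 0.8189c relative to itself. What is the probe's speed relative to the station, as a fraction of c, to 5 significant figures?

u ≈ 0.97059c

Relativistic velocity addition: u = (u' + v)/(1 + u'v/c²)
= (0.8189 + 0.7393)/(1 + 0.8189×0.7393) = 1.5582/1.605413 = 0.97059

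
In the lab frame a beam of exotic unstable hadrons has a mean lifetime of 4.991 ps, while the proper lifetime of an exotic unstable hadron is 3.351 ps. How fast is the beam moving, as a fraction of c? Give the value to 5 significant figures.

β ≈ 0.74109

γ = Δt/τ₀ = 4.991/3.351 = 1.489406
β = √(1 − 1/γ²) = √(1 − 1/1.489406²) = 0.74109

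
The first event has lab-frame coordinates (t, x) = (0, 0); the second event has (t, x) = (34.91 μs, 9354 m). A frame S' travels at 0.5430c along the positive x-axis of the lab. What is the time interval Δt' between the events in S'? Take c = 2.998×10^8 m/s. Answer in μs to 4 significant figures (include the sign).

γ = 1/√(1 − 0.5430²) = 1.19086
Δt' = γ(Δt − vΔx/c²) = 1.19086 × (34.91 μs − 0.5430×9354 m / (2.998×10^8 m/s))
= 1.19086 × (17.9680 μs) = 21.40 μs

Δt' ≈ 21.40 μs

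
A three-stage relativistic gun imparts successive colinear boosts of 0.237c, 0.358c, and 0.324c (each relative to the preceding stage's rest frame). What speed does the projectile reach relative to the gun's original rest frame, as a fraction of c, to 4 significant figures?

Compose boost 2: (0.358 + 0.237)/(1 + 0.358×0.237) = 0.5950/1.08485 = 0.548465
Compose boost 3: (0.324 + 0.548465)/(1 + 0.324×0.548465) = 0.872465/1.17770 = 0.7408

u ≈ 0.7408c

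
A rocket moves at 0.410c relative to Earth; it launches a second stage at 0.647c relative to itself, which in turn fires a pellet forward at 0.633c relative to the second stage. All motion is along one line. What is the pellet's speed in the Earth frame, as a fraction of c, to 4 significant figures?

Compose boost 2: (0.647 + 0.410)/(1 + 0.647×0.410) = 1.057/1.26527 = 0.835395
Compose boost 3: (0.633 + 0.835395)/(1 + 0.633×0.835395) = 1.46839/1.52880 = 0.9605

u ≈ 0.9605c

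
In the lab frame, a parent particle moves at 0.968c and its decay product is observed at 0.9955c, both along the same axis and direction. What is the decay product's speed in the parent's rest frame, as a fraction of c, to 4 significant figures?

Inverse velocity addition: u' = (u − v)/(1 − uv/c²)
= (0.9955 − 0.968)/(1 − 0.9955×0.968) = 0.02750/0.0363560 = 0.7564

u' ≈ 0.7564c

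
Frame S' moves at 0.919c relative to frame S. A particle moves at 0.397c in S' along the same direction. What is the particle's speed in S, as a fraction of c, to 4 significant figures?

u ≈ 0.9642c

Relativistic velocity addition: u = (u' + v)/(1 + u'v/c²)
= (0.397 + 0.919)/(1 + 0.397×0.919) = 1.316/1.36484 = 0.9642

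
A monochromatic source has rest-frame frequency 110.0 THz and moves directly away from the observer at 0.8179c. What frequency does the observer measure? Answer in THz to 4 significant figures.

Relativistic Doppler: f_obs = f_src √((1−β)/(1+β))
= 110.0 × √(0.182100/1.81790) = 110.0 × 0.316497 = 34.81 THz

f_obs ≈ 34.81 THz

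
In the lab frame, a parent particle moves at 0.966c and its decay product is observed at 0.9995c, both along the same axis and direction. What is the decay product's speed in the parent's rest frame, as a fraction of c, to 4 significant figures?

Inverse velocity addition: u' = (u − v)/(1 − uv/c²)
= (0.9995 − 0.966)/(1 − 0.9995×0.966) = 0.03350/0.0344830 = 0.9715

u' ≈ 0.9715c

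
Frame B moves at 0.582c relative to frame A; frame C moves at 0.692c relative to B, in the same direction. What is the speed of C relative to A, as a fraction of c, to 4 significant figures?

u ≈ 0.9082c

Compose boost 2: (0.692 + 0.582)/(1 + 0.692×0.582) = 1.274/1.40274 = 0.9082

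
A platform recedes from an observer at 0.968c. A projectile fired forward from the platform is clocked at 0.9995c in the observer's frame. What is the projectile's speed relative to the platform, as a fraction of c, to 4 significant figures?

u' ≈ 0.9697c

Inverse velocity addition: u' = (u − v)/(1 − uv/c²)
= (0.9995 − 0.968)/(1 − 0.9995×0.968) = 0.03150/0.0324840 = 0.9697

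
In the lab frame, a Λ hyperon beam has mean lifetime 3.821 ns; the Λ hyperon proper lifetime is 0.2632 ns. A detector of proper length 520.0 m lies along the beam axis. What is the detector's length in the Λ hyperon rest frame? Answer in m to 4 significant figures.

L ≈ 35.82 m

Time dilation ⇒ γ = Δt/τ₀ = 3.821/0.2632 = 14.5175
Length contraction: L = L₀/γ = 520.0/14.5175 = 35.82 m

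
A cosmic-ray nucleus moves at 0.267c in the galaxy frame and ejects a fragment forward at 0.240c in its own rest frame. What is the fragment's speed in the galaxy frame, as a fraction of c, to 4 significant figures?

u ≈ 0.4765c

Compose boost 2: (0.240 + 0.267)/(1 + 0.240×0.267) = 0.5070/1.06408 = 0.4765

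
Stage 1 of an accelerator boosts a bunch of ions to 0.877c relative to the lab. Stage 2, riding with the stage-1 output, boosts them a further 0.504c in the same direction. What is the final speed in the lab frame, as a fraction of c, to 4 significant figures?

Compose boost 2: (0.504 + 0.877)/(1 + 0.504×0.877) = 1.381/1.44201 = 0.9577

u ≈ 0.9577c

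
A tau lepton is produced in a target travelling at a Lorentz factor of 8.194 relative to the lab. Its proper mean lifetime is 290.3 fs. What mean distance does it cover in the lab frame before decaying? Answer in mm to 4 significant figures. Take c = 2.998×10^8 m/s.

d ≈ 0.7078 mm

β = √(1 − 1/γ²) = √(1 − 1/8.194²) = 0.992525
Dilated lifetime: Δt = γτ₀ = 8.194 × 290.3 fs = 2378.72 fs
d = vΔt = 0.992525c × 2378.72 fs = 2.97559×10^8 m/s × 2.37872×10^-12 s = 0.7078 mm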